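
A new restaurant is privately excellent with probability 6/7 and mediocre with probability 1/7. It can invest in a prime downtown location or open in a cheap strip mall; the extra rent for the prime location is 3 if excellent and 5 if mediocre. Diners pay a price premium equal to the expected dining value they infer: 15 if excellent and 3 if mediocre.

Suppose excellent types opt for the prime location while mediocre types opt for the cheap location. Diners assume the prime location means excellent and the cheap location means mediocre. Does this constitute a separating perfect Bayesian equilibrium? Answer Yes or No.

Under these beliefs, the prime location earns price premium 15 and the cheap location earns price premium 3.
excellent: the prime location nets 15 − 3 = 12; the cheap location nets 3. excellent prefers the prime location.
mediocre: the prime location nets 15 − 5 = 10; the cheap location nets 3. mediocre would deviate to the prime location.
mediocre has a profitable deviation, so the profile is not an equilibrium.

No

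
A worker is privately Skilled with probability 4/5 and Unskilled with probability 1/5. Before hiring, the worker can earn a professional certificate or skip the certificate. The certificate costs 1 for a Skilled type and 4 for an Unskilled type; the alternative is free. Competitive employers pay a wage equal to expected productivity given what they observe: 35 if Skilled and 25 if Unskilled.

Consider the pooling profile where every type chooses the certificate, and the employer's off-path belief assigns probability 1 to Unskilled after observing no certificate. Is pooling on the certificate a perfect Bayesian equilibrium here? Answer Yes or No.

On path, the employer holds the prior and pays 4/5·35 + 1/5·25 = 33. Off path (no certificate), believing Unskilled, it pays 25.
Skilled: the certificate nets 33 − 1 = 32; no certificate nets 25. Skilled stays.
Unskilled: the certificate nets 33 − 4 = 29; no certificate nets 25. Unskilled stays.
No type deviates, so pooling is sustained.

Yes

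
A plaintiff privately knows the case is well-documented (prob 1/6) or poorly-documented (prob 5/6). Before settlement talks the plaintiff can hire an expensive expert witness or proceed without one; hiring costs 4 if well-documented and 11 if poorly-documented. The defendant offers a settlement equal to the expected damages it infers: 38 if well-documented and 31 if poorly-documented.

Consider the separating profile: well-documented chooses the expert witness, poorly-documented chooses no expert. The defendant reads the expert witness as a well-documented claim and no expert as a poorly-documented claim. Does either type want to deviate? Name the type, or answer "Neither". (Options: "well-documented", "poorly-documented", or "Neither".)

Neither

The expert witness pays 38; no expert pays 31.
well-documented: assigned the expert witness, nets 38 − 4 = 34; deviating to no expert nets 31.
poorly-documented: assigned no expert, nets 31; deviating to the expert witness nets 38 − 11 = 27.
Both types strictly prefer their assigned action; no profitable deviation.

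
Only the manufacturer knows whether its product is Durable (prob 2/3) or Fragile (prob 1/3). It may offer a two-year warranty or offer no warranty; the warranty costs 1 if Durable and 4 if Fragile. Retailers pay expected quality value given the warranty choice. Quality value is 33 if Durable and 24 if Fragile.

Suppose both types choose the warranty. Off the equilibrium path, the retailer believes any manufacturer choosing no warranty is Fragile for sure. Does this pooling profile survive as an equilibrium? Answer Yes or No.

On path, the retailer holds the prior and pays 2/3·33 + 1/3·24 = 30. Off path (no warranty), believing Fragile, it pays 24.
Durable: the warranty nets 30 − 1 = 29; no warranty nets 24. Durable stays.
Fragile: the warranty nets 30 − 4 = 26; no warranty nets 24. Fragile stays.
No type deviates, so pooling is sustained.

Yes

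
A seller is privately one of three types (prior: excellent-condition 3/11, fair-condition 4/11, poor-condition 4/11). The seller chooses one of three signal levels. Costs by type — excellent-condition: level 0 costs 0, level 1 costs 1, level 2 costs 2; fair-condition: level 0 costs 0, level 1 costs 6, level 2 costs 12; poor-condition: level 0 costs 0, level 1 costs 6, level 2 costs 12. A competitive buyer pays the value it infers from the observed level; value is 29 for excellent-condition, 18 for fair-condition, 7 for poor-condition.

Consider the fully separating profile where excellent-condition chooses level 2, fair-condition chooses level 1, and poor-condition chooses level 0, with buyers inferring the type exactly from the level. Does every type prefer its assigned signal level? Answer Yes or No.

No

Separating prices: level 2 → 29, level 1 → 18, level 0 → 7.
excellent-condition (assigned level 2): level 0: 7 − 0 = 7; level 1: 18 − 1 = 17; level 2: 29 − 2 = 27. excellent-condition stays.
fair-condition (assigned level 1): level 0: 7 − 0 = 7; level 1: 18 − 6 = 12; level 2: 29 − 12 = 17. fair-condition prefers level 2.
poor-condition (assigned level 0): level 0: 7 − 0 = 7; level 1: 18 − 6 = 12; level 2: 29 − 12 = 17. poor-condition prefers level 2.
At least one type deviates; the separating profile fails.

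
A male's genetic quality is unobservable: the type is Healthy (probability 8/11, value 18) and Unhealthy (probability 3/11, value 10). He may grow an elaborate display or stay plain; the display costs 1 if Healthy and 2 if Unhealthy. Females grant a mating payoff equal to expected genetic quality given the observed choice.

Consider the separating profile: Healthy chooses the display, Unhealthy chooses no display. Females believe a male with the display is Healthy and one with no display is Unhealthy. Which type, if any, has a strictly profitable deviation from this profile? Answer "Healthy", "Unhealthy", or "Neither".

Unhealthy

The display pays 18; no display pays 10.
Healthy: assigned the display, nets 18 − 1 = 17; deviating to no display nets 10.
Unhealthy: assigned no display, nets 10; deviating to the display nets 18 − 2 = 16.
The Unhealthy type gains 6 by deviating.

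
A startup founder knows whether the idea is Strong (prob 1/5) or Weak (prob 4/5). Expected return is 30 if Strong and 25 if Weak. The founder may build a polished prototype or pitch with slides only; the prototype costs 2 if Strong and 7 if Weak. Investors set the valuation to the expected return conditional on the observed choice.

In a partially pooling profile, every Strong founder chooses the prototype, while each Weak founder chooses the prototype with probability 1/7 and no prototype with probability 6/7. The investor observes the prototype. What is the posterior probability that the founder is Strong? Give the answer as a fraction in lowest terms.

P(the prototype) = (1/5)·1 + (4/5)·(1/7) = 11/35.
By Bayes' rule, P(Strong | the prototype) = (1/5) / (11/35) = 7/11.

7/11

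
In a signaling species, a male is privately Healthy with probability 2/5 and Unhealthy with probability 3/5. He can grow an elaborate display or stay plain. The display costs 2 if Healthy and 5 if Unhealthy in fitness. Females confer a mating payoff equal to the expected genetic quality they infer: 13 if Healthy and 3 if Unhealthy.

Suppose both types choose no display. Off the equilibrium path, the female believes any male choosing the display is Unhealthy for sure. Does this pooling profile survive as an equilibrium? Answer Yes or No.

Yes

On path, the female holds the prior and pays 2/5·13 + 3/5·3 = 7. Off path (the display), believing Unhealthy, it pays 3.
Healthy: no display nets 7; the display nets 3 − 2 = 1. Healthy stays.
Unhealthy: no display nets 7; the display nets 3 − 5 = -2. Unhealthy stays.
No type deviates, so pooling is sustained.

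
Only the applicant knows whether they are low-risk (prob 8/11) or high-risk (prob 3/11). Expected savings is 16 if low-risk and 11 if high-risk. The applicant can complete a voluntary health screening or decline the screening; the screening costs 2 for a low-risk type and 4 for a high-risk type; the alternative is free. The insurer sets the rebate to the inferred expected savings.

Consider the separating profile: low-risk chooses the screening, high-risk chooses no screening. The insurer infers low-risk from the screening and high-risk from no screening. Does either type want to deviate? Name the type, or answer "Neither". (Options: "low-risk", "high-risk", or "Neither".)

high-risk

The screening pays 16; no screening pays 11.
low-risk: assigned the screening, nets 16 − 2 = 14; deviating to no screening nets 11.
high-risk: assigned no screening, nets 11; deviating to the screening nets 16 − 4 = 12.
The high-risk type gains 1 by deviating.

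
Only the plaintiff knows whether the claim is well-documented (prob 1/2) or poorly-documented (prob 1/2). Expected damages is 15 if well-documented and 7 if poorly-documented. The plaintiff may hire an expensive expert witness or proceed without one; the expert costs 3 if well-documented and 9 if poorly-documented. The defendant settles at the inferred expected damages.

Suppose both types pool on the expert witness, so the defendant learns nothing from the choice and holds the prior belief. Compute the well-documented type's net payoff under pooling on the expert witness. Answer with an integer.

Pooled settlement = 1/2·15 + 1/2·7 = 11.
well-documented pays cost 3 for the expert witness, so net payoff = 11 − 3 = 8.

8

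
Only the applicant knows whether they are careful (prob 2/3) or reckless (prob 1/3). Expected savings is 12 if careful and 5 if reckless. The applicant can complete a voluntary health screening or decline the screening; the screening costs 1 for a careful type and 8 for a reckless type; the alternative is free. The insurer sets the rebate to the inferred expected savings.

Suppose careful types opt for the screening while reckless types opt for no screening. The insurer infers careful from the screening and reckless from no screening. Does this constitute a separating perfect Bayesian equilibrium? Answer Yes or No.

Under these beliefs, the screening earns rebate 12 and no screening earns rebate 5.
careful: the screening nets 12 − 1 = 11; no screening nets 5. careful prefers the screening.
reckless: the screening nets 12 − 8 = 4; no screening nets 5. reckless prefers no screening.
Neither type deviates, so the separating profile is an equilibrium.

Yes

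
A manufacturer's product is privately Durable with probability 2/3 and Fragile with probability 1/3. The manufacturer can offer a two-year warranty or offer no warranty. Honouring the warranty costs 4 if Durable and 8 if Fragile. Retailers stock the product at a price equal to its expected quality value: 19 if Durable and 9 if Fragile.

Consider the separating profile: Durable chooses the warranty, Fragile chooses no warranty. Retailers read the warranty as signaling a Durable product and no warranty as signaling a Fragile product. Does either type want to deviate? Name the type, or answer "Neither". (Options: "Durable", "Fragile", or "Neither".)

Fragile

The warranty pays 19; no warranty pays 9.
Durable: assigned the warranty, nets 19 − 4 = 15; deviating to no warranty nets 9.
Fragile: assigned no warranty, nets 9; deviating to the warranty nets 19 − 8 = 11.
The Fragile type gains 2 by deviating.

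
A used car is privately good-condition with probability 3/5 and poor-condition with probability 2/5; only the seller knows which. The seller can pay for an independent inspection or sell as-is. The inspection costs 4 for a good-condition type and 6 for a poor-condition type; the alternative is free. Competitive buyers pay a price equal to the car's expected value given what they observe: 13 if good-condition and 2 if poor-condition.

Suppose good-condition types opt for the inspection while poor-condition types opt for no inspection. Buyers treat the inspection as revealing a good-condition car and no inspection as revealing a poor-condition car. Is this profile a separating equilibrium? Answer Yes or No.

Under these beliefs, the inspection earns price 13 and no inspection earns price 2.
good-condition: the inspection nets 13 − 4 = 9; no inspection nets 2. good-condition prefers the inspection.
poor-condition: the inspection nets 13 − 6 = 7; no inspection nets 2. poor-condition would deviate to the inspection.
poor-condition has a profitable deviation, so the profile is not an equilibrium.

No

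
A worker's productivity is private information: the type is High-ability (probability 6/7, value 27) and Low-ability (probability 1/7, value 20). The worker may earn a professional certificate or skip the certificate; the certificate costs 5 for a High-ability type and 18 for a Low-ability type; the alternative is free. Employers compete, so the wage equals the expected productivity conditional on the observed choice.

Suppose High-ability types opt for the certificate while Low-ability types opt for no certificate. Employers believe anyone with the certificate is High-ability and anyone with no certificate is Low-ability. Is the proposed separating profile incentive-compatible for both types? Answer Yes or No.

Under these beliefs, the certificate earns wage 27 and no certificate earns wage 20.
High-ability: the certificate nets 27 − 5 = 22; no certificate nets 20. High-ability prefers the certificate.
Low-ability: the certificate nets 27 − 18 = 9; no certificate nets 20. Low-ability prefers no certificate.
Neither type deviates, so the separating profile is an equilibrium.

Yes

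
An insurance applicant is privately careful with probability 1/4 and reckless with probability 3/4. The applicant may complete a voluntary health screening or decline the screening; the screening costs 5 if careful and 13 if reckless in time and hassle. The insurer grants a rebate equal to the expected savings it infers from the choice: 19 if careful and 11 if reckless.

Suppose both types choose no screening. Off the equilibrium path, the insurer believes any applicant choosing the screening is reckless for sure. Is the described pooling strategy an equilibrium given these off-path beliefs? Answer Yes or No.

On path, the insurer holds the prior and pays 1/4·19 + 3/4·11 = 13. Off path (the screening), believing reckless, it pays 11.
careful: no screening nets 13; the screening nets 11 − 5 = 6. careful stays.
reckless: no screening nets 13; the screening nets 11 − 13 = -2. reckless stays.
No type deviates, so pooling is sustained.

Yes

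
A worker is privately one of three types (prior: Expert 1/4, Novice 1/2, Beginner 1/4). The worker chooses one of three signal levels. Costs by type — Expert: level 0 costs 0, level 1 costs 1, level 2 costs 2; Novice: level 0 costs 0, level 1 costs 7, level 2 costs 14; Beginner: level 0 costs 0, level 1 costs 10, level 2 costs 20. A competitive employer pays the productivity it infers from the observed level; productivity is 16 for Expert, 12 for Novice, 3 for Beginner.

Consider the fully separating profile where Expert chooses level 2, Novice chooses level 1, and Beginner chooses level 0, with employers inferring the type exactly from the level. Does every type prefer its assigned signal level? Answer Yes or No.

Separating wages: level 2 → 16, level 1 → 12, level 0 → 3.
Expert (assigned level 2): level 0: 3 − 0 = 3; level 1: 12 − 1 = 11; level 2: 16 − 2 = 14. Expert stays.
Novice (assigned level 1): level 0: 3 − 0 = 3; level 1: 12 − 7 = 5; level 2: 16 − 14 = 2. Novice stays.
Beginner (assigned level 0): level 0: 3 − 0 = 3; level 1: 12 − 10 = 2; level 2: 16 − 20 = -4. Beginner stays.
Every type prefers its assigned level; separation holds.

Yes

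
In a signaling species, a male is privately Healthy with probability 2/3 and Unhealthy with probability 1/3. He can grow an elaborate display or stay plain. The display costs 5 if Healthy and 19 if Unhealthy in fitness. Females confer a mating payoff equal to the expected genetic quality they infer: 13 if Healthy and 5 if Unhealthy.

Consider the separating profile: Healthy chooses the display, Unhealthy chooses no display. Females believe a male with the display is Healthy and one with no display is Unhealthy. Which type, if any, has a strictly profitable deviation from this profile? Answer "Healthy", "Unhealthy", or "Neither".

The display pays 13; no display pays 5.
Healthy: assigned the display, nets 13 − 5 = 8; deviating to no display nets 5.
Unhealthy: assigned no display, nets 5; deviating to the display nets 13 − 19 = -6.
Both types strictly prefer their assigned action; no profitable deviation.

Neither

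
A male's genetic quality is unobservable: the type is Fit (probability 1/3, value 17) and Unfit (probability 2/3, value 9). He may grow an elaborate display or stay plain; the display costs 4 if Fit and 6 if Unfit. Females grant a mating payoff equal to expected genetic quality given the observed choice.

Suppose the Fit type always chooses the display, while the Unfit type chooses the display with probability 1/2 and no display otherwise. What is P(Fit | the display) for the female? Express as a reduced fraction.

P(the display) = (1/3)·1 + (2/3)·(1/2) = 2/3.
By Bayes' rule, P(Fit | the display) = (1/3) / (2/3) = 1/2.

1/2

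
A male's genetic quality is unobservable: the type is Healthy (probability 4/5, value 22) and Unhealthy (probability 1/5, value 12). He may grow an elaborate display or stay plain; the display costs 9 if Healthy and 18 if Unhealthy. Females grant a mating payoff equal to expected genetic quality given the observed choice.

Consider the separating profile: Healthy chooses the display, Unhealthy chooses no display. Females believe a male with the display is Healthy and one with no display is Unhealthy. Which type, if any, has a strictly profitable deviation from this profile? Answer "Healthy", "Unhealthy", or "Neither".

Neither

The display pays 22; no display pays 12.
Healthy: assigned the display, nets 22 − 9 = 13; deviating to no display nets 12.
Unhealthy: assigned no display, nets 12; deviating to the display nets 22 − 18 = 4.
Both types strictly prefer their assigned action; no profitable deviation.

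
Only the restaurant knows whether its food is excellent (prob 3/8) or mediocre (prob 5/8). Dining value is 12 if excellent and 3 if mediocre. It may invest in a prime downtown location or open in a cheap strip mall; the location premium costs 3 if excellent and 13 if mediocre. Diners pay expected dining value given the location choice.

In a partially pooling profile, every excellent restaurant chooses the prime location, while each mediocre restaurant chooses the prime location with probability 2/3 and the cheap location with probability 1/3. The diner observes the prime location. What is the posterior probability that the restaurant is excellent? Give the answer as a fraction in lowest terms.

9/19

P(the prime location) = (3/8)·1 + (5/8)·(2/3) = 19/24.
By Bayes' rule, P(excellent | the prime location) = (3/8) / (19/24) = 9/19.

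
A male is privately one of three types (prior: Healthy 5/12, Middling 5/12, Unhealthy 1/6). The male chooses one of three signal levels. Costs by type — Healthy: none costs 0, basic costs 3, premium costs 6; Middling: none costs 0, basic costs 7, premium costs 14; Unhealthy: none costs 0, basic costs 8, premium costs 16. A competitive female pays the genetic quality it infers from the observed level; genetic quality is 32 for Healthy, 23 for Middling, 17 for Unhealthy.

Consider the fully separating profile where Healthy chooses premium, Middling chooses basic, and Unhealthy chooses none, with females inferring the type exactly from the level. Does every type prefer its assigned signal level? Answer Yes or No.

Separating mating payoffs: premium → 32, basic → 23, none → 17.
Healthy (assigned premium): none: 17 − 0 = 17; basic: 23 − 3 = 20; premium: 32 − 6 = 26. Healthy stays.
Middling (assigned basic): none: 17 − 0 = 17; basic: 23 − 7 = 16; premium: 32 − 14 = 18. Middling prefers premium.
Unhealthy (assigned none): none: 17 − 0 = 17; basic: 23 − 8 = 15; premium: 32 − 16 = 16. Unhealthy stays.
At least one type deviates; the separating profile fails.

No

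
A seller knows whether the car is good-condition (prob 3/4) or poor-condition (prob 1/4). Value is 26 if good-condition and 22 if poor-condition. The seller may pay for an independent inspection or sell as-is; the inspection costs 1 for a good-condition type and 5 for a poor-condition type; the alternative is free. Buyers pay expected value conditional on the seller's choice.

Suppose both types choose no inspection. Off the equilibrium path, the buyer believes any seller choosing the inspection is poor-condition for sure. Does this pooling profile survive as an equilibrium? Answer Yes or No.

Yes

On path, the buyer holds the prior and pays 3/4·26 + 1/4·22 = 25. Off path (the inspection), believing poor-condition, it pays 22.
good-condition: no inspection nets 25; the inspection nets 22 − 1 = 21. good-condition stays.
poor-condition: no inspection nets 25; the inspection nets 22 − 5 = 17. poor-condition stays.
No type deviates, so pooling is sustained.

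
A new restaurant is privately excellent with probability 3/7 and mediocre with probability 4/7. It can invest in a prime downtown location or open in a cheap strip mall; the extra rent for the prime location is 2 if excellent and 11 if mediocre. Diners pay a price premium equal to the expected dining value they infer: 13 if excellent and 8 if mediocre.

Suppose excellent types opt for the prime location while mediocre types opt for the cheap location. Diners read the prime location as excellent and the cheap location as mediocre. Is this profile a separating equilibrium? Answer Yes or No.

Under these beliefs, the prime location earns price premium 13 and the cheap location earns price premium 8.
excellent: the prime location nets 13 − 2 = 11; the cheap location nets 8. excellent prefers the prime location.
mediocre: the prime location nets 13 − 11 = 2; the cheap location nets 8. mediocre prefers the cheap location.
Neither type deviates, so the separating profile is an equilibrium.

Yes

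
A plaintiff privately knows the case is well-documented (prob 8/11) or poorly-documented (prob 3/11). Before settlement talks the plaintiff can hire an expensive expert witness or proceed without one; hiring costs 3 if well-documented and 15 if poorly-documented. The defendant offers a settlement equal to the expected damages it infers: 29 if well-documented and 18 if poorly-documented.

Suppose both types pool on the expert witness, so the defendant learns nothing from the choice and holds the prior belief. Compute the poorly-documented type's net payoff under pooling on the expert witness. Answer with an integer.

11

Pooled settlement = 8/11·29 + 3/11·18 = 26.
poorly-documented pays cost 15 for the expert witness, so net payoff = 26 − 15 = 11.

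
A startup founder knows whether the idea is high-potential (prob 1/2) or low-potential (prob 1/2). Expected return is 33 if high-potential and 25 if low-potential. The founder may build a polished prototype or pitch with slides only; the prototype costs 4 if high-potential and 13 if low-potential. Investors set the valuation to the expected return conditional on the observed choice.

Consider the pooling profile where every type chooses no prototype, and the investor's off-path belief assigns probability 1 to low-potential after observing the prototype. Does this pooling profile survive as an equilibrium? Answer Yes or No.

Yes

On path, the investor holds the prior and pays 1/2·33 + 1/2·25 = 29. Off path (the prototype), believing low-potential, it pays 25.
high-potential: no prototype nets 29; the prototype nets 25 − 4 = 21. high-potential stays.
low-potential: no prototype nets 29; the prototype nets 25 − 13 = 12. low-potential stays.
No type deviates, so pooling is sustained.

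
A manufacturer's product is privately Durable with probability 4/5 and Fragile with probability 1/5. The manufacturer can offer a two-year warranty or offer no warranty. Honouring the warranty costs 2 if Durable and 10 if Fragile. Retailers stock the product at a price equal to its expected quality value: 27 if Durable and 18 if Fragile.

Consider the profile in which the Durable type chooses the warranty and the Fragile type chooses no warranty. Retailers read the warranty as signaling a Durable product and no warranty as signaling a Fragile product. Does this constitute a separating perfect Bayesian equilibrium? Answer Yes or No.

Under these beliefs, the warranty earns price 27 and no warranty earns price 18.
Durable: the warranty nets 27 − 2 = 25; no warranty nets 18. Durable prefers the warranty.
Fragile: the warranty nets 27 − 10 = 17; no warranty nets 18. Fragile prefers no warranty.
Neither type deviates, so the separating profile is an equilibrium.

Yes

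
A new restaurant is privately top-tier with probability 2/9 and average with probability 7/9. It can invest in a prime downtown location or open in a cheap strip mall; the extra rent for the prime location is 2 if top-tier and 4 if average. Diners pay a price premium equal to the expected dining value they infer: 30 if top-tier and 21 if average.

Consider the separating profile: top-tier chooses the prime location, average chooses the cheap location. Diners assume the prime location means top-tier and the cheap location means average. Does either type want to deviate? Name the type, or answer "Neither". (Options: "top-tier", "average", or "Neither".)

average

The prime location pays 30; the cheap location pays 21.
top-tier: assigned the prime location, nets 30 − 2 = 28; deviating to the cheap location nets 21.
average: assigned the cheap location, nets 21; deviating to the prime location nets 30 − 4 = 26.
The average type gains 5 by deviating.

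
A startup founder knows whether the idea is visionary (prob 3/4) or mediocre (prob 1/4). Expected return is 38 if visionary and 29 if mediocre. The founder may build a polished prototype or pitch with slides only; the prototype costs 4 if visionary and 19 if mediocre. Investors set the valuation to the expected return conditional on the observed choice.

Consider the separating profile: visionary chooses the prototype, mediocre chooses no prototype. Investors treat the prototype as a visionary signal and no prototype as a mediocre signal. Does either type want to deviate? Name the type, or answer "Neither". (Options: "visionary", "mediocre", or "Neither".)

Neither

The prototype pays 38; no prototype pays 29.
visionary: assigned the prototype, nets 38 − 4 = 34; deviating to no prototype nets 29.
mediocre: assigned no prototype, nets 29; deviating to the prototype nets 38 − 19 = 19.
Both types strictly prefer their assigned action; no profitable deviation.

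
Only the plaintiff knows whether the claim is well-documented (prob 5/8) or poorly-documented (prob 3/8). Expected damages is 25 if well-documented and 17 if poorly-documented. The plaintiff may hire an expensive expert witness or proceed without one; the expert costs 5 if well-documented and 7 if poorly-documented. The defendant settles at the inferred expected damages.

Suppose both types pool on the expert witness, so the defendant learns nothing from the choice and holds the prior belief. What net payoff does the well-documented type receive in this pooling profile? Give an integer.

17

Pooled settlement = 5/8·25 + 3/8·17 = 22.
well-documented pays cost 5 for the expert witness, so net payoff = 22 − 5 = 17.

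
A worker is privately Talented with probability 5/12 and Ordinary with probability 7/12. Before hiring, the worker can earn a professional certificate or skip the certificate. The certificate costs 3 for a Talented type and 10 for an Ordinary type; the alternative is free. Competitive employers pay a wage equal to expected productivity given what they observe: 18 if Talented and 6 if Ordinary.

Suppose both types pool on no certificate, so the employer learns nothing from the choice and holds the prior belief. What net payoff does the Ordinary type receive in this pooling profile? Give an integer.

Pooled wage = 5/12·18 + 7/12·6 = 11.
Ordinary pays no cost for no certificate, so net payoff = 11.

11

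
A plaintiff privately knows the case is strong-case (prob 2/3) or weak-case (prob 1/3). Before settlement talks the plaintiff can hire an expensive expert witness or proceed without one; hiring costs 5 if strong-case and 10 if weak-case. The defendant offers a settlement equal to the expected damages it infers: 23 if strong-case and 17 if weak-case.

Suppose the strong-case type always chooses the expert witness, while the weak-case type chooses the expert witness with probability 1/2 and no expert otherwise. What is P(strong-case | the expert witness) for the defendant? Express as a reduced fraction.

4/5

P(the expert witness) = (2/3)·1 + (1/3)·(1/2) = 5/6.
By Bayes' rule, P(strong-case | the expert witness) = (2/3) / (5/6) = 4/5.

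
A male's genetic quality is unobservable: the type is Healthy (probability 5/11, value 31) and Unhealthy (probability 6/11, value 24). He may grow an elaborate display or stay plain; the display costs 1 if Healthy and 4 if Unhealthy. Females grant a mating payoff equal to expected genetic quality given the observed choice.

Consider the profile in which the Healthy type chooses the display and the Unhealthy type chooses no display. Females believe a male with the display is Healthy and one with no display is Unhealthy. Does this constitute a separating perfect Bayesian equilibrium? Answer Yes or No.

Under these beliefs, the display earns mating payoff 31 and no display earns mating payoff 24.
Healthy: the display nets 31 − 1 = 30; no display nets 24. Healthy prefers the display.
Unhealthy: the display nets 31 − 4 = 27; no display nets 24. Unhealthy would deviate to the display.
Unhealthy has a profitable deviation, so the profile is not an equilibrium.

No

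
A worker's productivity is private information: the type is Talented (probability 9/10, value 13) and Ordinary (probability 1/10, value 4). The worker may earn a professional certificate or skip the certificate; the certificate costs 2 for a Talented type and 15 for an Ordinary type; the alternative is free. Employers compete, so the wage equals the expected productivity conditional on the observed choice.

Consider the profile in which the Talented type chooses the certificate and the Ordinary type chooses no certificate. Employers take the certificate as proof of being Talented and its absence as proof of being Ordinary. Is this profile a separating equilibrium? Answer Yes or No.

Yes

Under these beliefs, the certificate earns wage 13 and no certificate earns wage 4.
Talented: the certificate nets 13 − 2 = 11; no certificate nets 4. Talented prefers the certificate.
Ordinary: the certificate nets 13 − 15 = -2; no certificate nets 4. Ordinary prefers no certificate.
Neither type deviates, so the separating profile is an equilibrium.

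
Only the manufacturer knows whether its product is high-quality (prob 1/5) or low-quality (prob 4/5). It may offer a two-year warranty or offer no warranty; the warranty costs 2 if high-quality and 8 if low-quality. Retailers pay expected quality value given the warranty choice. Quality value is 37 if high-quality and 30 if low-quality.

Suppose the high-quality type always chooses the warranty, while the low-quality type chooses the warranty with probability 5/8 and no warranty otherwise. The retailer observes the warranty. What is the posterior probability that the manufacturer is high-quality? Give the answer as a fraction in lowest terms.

2/7

P(the warranty) = (1/5)·1 + (4/5)·(5/8) = 7/10.
By Bayes' rule, P(high-quality | the warranty) = (1/5) / (7/10) = 2/7.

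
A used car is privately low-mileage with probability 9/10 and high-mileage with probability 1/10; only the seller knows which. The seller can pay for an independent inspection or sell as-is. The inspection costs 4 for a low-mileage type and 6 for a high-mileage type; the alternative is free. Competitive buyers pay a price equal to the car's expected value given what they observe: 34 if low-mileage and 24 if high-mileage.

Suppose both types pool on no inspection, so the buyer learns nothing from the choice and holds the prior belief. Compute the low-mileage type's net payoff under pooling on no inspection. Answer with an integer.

33

Pooled price = 9/10·34 + 1/10·24 = 33.
low-mileage pays no cost for no inspection, so net payoff = 33.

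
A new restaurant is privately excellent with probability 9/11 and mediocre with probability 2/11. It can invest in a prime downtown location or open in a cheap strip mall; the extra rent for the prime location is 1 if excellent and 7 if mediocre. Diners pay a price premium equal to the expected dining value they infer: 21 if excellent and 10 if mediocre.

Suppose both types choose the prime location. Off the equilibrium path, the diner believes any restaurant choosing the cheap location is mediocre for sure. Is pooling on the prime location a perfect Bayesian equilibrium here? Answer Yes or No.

Yes

On path, the diner holds the prior and pays 9/11·21 + 2/11·10 = 19. Off path (the cheap location), believing mediocre, it pays 10.
excellent: the prime location nets 19 − 1 = 18; the cheap location nets 10. excellent stays.
mediocre: the prime location nets 19 − 7 = 12; the cheap location nets 10. mediocre stays.
No type deviates, so pooling is sustained.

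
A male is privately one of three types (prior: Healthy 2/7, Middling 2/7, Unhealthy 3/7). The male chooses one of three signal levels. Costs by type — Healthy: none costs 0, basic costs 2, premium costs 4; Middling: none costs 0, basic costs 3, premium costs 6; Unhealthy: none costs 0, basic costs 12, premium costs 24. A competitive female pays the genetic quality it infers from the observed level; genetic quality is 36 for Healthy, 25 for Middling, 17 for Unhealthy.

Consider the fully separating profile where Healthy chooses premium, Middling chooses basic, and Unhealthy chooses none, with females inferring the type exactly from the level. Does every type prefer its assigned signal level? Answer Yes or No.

No

Separating mating payoffs: premium → 36, basic → 25, none → 17.
Healthy (assigned premium): none: 17 − 0 = 17; basic: 25 − 2 = 23; premium: 36 − 4 = 32. Healthy stays.
Middling (assigned basic): none: 17 − 0 = 17; basic: 25 − 3 = 22; premium: 36 − 6 = 30. Middling prefers premium.
Unhealthy (assigned none): none: 17 − 0 = 17; basic: 25 − 12 = 13; premium: 36 − 24 = 12. Unhealthy stays.
At least one type deviates; the separating profile fails.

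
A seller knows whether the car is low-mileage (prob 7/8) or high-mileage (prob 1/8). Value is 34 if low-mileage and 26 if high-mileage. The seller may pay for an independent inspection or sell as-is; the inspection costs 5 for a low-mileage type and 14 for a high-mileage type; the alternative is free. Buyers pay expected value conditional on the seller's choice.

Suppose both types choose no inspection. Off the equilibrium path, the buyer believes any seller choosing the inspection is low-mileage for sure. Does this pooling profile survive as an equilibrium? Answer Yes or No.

Yes

On path, the buyer holds the prior and pays 7/8·34 + 1/8·26 = 33. Off path (the inspection), believing low-mileage, it pays 34.
low-mileage: no inspection nets 33; the inspection nets 34 − 5 = 29. low-mileage stays.
high-mileage: no inspection nets 33; the inspection nets 34 − 14 = 20. high-mileage stays.
No type deviates, so pooling is sustained.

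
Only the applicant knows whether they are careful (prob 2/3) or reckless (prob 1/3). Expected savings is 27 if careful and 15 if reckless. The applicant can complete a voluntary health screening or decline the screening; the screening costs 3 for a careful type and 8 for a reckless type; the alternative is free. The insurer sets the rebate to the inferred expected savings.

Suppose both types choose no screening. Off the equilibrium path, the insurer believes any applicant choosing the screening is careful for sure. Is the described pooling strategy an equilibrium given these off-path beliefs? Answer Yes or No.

On path, the insurer holds the prior and pays 2/3·27 + 1/3·15 = 23. Off path (the screening), believing careful, it pays 27.
careful: no screening nets 23; the screening nets 27 − 3 = 24. careful would deviate.
reckless: no screening nets 23; the screening nets 27 − 8 = 19. reckless stays.
A type deviates, so pooling fails.

No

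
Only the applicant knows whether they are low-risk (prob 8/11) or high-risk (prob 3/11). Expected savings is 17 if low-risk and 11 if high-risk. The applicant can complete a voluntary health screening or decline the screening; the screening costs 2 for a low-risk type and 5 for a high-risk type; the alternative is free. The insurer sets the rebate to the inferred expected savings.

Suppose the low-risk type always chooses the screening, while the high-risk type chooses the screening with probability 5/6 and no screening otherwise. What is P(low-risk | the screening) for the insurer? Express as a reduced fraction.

P(the screening) = (8/11)·1 + (3/11)·(5/6) = 21/22.
By Bayes' rule, P(low-risk | the screening) = (8/11) / (21/22) = 16/21.

16/21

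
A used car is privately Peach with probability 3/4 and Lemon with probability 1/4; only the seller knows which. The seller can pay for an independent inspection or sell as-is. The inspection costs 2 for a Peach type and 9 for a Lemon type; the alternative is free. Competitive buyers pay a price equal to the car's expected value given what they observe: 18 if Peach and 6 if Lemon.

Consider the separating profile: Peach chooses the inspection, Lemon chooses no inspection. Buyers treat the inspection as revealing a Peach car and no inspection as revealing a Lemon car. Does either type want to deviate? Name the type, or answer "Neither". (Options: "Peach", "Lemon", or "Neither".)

Lemon

The inspection pays 18; no inspection pays 6.
Peach: assigned the inspection, nets 18 − 2 = 16; deviating to no inspection nets 6.
Lemon: assigned no inspection, nets 6; deviating to the inspection nets 18 − 9 = 9.
The Lemon type gains 3 by deviating.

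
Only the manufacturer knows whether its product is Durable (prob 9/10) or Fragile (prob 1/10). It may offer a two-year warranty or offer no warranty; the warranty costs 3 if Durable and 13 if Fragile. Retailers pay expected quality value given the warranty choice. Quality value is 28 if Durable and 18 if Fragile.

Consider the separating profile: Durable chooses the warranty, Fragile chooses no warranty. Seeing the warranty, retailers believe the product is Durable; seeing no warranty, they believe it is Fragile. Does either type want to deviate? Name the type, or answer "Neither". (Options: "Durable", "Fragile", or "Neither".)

Neither

The warranty pays 28; no warranty pays 18.
Durable: assigned the warranty, nets 28 − 3 = 25; deviating to no warranty nets 18.
Fragile: assigned no warranty, nets 18; deviating to the warranty nets 28 − 13 = 15.
Both types strictly prefer their assigned action; no profitable deviation.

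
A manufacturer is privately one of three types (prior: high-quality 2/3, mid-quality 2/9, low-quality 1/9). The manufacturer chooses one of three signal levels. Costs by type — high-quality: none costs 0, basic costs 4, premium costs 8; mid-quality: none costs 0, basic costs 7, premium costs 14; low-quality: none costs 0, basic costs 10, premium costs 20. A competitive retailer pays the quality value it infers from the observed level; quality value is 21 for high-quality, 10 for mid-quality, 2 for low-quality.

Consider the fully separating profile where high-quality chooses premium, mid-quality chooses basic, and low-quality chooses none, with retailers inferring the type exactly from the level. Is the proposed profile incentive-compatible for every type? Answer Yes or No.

Separating prices: premium → 21, basic → 10, none → 2.
high-quality (assigned premium): none: 2 − 0 = 2; basic: 10 − 4 = 6; premium: 21 − 8 = 13. high-quality stays.
mid-quality (assigned basic): none: 2 − 0 = 2; basic: 10 − 7 = 3; premium: 21 − 14 = 7. mid-quality prefers premium.
low-quality (assigned none): none: 2 − 0 = 2; basic: 10 − 10 = 0; premium: 21 − 20 = 1. low-quality stays.
At least one type deviates; the separating profile fails.

No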